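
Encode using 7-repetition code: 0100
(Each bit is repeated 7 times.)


Each bit -> 7 copies

0000000111111100000000000000


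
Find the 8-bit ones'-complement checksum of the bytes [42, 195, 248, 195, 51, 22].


Sum = 753 mod 256 = 241
Complement = 14

14


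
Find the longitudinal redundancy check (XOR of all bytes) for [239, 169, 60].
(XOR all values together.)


XOR chain: 239 ^ 169 ^ 60 = 122

122


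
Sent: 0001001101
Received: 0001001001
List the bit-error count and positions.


XOR: 0000000100

1 error(s) at position(s): 7


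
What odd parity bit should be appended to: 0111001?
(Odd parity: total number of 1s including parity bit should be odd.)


Number of 1s in data: 4
Parity bit: 1

1


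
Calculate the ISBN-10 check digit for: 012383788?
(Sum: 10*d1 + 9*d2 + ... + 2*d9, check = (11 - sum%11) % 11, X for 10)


Weighted sum: 177
177 mod 11 = 1

Check digit: X


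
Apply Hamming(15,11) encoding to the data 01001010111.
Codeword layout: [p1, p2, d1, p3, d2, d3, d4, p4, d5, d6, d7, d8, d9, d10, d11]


Parity bits: p1=1, p2=1, p3=0, p4=1

110010011010111


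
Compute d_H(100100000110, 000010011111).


XOR: 100110011001
Count of 1s: 6

6


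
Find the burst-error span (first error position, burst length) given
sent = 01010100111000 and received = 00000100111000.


XOR: 01010000000000

Burst at position 1, length 3


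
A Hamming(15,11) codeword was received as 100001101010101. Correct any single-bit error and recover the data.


Syndrome = 0: no error detected

Data: 00111010101 (no errors)


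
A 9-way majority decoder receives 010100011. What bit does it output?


Ones: 4 out of 9
Threshold: 5

0 (4/9 voted 1)


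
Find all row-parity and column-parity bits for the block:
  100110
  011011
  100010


Row parities: 100
Column parities: 011111

Row P: 100, Col P: 011111, Corner: 1


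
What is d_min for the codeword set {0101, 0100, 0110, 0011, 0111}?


Comparing all pairs, minimum distance: 1
Can detect 0 errors, correct 0 errors

1


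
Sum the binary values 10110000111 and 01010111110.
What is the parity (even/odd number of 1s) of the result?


10110000111 = 1415
01010111110 = 702
Sum = 2117 = 100001000101
1s count = 4

even parity (4 ones in 100001000101)


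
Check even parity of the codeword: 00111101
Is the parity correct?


Number of 1s: 5

No, parity error (5 ones)


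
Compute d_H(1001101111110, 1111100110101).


XOR: 0110001001011
Count of 1s: 6

6


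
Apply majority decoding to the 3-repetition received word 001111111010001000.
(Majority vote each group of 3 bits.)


Groups: 001, 111, 111, 010, 001, 000
Majority votes: 011000

011000


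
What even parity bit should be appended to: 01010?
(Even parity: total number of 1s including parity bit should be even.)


Number of 1s in data: 2
Parity bit: 0

0


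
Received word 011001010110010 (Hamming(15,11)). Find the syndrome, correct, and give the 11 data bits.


Syndrome = 0: no error detected

Data: 10100110010 (no errors)


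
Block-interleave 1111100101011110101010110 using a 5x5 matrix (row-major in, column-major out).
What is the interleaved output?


Matrix:
  11111
  00101
  01111
  01010
  10110
Read columns: 1000110110111011011111100

1000110110111011011111100


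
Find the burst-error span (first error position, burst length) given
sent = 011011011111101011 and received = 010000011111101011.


XOR: 001011000000000000

Burst at position 2, length 4


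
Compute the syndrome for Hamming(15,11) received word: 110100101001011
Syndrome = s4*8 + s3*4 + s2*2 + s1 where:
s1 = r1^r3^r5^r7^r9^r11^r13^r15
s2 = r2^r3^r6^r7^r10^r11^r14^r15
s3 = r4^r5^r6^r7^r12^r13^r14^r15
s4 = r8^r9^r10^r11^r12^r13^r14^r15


s1=0, s2=0, s3=1, s4=0

Syndrome = 4 (error at position 4)


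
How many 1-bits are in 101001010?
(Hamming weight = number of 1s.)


Counting 1s in 101001010

4


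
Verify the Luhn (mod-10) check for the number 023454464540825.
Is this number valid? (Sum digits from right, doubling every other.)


Luhn sum = 61
61 mod 10 = 1

Invalid (Luhn sum mod 10 = 1)


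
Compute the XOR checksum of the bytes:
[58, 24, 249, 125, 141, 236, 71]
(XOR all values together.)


XOR chain: 58 ^ 24 ^ 249 ^ 125 ^ 141 ^ 236 ^ 71 = 128

128


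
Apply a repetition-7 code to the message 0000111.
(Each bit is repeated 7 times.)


Each bit -> 7 copies

0000000000000000000000000000111111111111111111111


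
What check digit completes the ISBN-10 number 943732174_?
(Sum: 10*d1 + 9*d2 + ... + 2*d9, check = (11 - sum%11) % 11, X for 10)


Weighted sum: 260
260 mod 11 = 7

Check digit: 4


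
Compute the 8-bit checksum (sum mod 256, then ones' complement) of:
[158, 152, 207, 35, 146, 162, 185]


Sum = 1045 mod 256 = 21
Complement = 234

234


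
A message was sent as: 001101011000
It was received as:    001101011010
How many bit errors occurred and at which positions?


XOR: 000000000010

1 error(s) at position(s): 10


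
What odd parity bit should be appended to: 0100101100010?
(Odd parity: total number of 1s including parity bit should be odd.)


Number of 1s in data: 5
Parity bit: 0

0


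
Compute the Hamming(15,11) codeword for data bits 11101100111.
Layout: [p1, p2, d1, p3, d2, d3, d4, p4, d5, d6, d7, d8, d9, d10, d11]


Parity bits: p1=1, p2=1, p3=1, p4=1

111111011100111


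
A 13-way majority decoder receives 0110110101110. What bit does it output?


Ones: 8 out of 13
Threshold: 7

1 (8/13 voted 1)


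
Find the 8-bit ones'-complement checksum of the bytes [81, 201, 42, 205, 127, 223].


Sum = 879 mod 256 = 111
Complement = 144

144


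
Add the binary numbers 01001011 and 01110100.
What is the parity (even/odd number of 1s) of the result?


01001011 = 75
01110100 = 116
Sum = 191 = 10111111
1s count = 7

odd parity (7 ones in 10111111)


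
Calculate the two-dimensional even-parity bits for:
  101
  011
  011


Row parities: 000
Column parities: 101

Row P: 000, Col P: 101, Corner: 0


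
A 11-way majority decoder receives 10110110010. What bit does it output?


Ones: 6 out of 11
Threshold: 6

1 (6/11 voted 1)


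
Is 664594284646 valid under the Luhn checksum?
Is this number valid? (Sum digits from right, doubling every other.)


Luhn sum = 75
75 mod 10 = 5

Invalid (Luhn sum mod 10 = 5)


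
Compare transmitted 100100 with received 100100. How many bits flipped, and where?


XOR: 000000

0 errors (received matches sent)


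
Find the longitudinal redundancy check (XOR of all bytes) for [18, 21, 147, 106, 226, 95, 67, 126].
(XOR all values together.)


XOR chain: 18 ^ 21 ^ 147 ^ 106 ^ 226 ^ 95 ^ 67 ^ 126 = 126

126


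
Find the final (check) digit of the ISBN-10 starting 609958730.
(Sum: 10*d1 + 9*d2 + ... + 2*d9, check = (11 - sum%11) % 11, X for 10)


Weighted sum: 302
302 mod 11 = 5

Check digit: 6


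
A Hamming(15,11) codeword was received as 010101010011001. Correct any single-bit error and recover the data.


Syndrome = 0: no error detected

Data: 00100011001 (no errors)


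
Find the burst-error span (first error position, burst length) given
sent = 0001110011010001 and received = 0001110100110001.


XOR: 0000000111100000

Burst at position 7, length 4


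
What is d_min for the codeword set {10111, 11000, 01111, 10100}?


Comparing all pairs, minimum distance: 2
Can detect 1 errors, correct 0 errors

2


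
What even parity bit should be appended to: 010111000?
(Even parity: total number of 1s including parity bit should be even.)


Number of 1s in data: 4
Parity bit: 0

0


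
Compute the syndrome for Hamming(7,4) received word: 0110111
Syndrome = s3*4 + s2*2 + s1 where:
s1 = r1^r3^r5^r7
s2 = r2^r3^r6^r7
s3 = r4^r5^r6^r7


s1=1, s2=0, s3=1

Syndrome = 5 (error at position 5)


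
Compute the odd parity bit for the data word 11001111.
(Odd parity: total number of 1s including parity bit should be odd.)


Number of 1s in data: 6
Parity bit: 1

1


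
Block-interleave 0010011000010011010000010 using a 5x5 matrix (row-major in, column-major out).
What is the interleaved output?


Matrix:
  00100
  11000
  01001
  10100
  00010
Read columns: 0101001100100100000100100

0101001100100100000100100


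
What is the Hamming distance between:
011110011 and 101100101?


XOR: 110010110
Count of 1s: 5

5


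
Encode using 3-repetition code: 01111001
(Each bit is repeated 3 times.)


Each bit -> 3 copies

000111111111111000000111


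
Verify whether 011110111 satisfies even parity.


Number of 1s: 7

No, parity error (7 ones)


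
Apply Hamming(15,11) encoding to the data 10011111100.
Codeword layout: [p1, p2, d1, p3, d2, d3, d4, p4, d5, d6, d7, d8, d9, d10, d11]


Parity bits: p1=1, p2=0, p3=1, p4=1

101100111111100


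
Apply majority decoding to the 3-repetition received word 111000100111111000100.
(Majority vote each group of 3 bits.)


Groups: 111, 000, 100, 111, 111, 000, 100
Majority votes: 1001100

1001100


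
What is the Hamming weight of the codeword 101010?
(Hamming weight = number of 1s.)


Counting 1s in 101010

3


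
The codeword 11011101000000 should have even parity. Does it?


Number of 1s: 6

Yes, parity is correct (6 ones)


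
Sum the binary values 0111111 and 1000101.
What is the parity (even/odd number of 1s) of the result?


0111111 = 63
1000101 = 69
Sum = 132 = 10000100
1s count = 2

even parity (2 ones in 10000100)


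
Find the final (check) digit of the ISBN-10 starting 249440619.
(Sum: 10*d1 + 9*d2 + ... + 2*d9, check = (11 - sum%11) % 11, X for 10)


Weighted sum: 225
225 mod 11 = 5

Check digit: 6


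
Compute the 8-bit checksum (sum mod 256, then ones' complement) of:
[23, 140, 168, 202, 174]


Sum = 707 mod 256 = 195
Complement = 60

60


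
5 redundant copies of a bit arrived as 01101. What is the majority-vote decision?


Ones: 3 out of 5
Threshold: 3

1 (3/5 voted 1)


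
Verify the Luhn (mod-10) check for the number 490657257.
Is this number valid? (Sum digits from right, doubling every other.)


Luhn sum = 36
36 mod 10 = 6

Invalid (Luhn sum mod 10 = 6)


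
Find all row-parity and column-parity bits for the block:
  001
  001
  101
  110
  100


Row parities: 11001
Column parities: 111

Row P: 11001, Col P: 111, Corner: 1


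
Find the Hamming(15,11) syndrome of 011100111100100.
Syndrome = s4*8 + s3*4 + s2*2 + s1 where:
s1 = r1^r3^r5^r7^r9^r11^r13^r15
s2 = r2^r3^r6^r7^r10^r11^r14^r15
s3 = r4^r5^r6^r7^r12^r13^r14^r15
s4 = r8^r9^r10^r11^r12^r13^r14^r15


s1=0, s2=0, s3=1, s4=0

Syndrome = 4 (error at position 4)


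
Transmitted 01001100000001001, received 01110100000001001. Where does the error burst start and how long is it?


XOR: 00111000000000000

Burst at position 2, length 3


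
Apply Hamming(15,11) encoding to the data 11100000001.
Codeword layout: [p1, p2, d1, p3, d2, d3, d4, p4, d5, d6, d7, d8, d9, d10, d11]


Parity bits: p1=1, p2=1, p3=1, p4=1

111111010000001


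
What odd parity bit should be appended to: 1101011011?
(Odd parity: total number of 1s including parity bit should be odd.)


Number of 1s in data: 7
Parity bit: 0

0


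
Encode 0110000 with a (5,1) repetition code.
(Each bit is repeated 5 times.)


Each bit -> 5 copies

00000111111111100000000000000000000


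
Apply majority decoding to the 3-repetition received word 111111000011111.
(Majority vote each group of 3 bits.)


Groups: 111, 111, 000, 011, 111
Majority votes: 11011

11011


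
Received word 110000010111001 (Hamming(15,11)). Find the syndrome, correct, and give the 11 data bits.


Syndrome = 9: error at position 9

Data: 00001111001 (corrected bit 9)


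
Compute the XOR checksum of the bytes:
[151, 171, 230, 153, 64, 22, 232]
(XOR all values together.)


XOR chain: 151 ^ 171 ^ 230 ^ 153 ^ 64 ^ 22 ^ 232 = 253

253


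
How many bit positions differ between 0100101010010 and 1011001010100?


XOR: 1111100000110
Count of 1s: 7

7


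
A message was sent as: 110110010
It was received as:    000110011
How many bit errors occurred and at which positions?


XOR: 110000001

3 error(s) at position(s): 0, 1, 8


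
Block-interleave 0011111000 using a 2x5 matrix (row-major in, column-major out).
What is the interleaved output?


Matrix:
  00111
  11000
Read columns: 0101101010

0101101010


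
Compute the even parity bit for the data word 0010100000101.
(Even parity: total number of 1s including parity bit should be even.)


Number of 1s in data: 4
Parity bit: 0

0


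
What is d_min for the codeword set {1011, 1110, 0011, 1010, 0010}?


Comparing all pairs, minimum distance: 1
Can detect 0 errors, correct 0 errors

1


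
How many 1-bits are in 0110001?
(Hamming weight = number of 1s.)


Counting 1s in 0110001

3


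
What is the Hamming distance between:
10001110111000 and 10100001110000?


XOR: 00101111001000
Count of 1s: 6

6


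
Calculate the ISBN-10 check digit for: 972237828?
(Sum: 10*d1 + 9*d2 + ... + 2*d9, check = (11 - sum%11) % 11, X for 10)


Weighted sum: 290
290 mod 11 = 4

Check digit: 7


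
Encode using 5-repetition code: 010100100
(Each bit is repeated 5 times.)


Each bit -> 5 copies

000001111100000111110000000000111110000000000


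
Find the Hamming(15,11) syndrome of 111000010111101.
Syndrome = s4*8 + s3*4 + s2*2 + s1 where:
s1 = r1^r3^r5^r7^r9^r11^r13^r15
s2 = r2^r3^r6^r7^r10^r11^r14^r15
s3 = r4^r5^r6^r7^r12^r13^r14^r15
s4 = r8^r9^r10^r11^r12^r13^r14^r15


s1=1, s2=1, s3=1, s4=0

Syndrome = 7 (error at position 7)


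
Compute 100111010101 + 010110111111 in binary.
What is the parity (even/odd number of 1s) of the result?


100111010101 = 2517
010110111111 = 1471
Sum = 3988 = 111110010100
1s count = 7

odd parity (7 ones in 111110010100)


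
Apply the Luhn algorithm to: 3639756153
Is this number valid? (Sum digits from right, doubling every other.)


Luhn sum = 45
45 mod 10 = 5

Invalid (Luhn sum mod 10 = 5)


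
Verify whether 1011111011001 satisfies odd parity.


Number of 1s: 9

Yes, parity is correct (9 ones)


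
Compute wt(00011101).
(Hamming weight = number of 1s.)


Counting 1s in 00011101

4


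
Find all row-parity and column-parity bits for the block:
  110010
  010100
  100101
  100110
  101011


Row parities: 10110
Column parities: 001110

Row P: 10110, Col P: 001110, Corner: 1


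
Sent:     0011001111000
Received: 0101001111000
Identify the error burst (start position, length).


XOR: 0110000000000

Burst at position 1, length 2


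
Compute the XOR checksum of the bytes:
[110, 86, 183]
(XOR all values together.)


XOR chain: 110 ^ 86 ^ 183 = 143

143


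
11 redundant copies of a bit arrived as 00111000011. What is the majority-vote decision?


Ones: 5 out of 11
Threshold: 6

0 (5/11 voted 1)


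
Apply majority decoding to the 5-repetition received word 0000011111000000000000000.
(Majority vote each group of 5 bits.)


Groups: 00000, 11111, 00000, 00000, 00000
Majority votes: 01000

01000


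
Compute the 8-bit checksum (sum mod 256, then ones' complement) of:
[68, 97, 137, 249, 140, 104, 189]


Sum = 984 mod 256 = 216
Complement = 39

39


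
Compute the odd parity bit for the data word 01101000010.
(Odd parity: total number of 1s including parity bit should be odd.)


Number of 1s in data: 4
Parity bit: 1

1


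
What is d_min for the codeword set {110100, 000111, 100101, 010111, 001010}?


Comparing all pairs, minimum distance: 1
Can detect 0 errors, correct 0 errors

1


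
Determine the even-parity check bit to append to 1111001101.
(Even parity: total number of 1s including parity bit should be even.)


Number of 1s in data: 7
Parity bit: 1

1


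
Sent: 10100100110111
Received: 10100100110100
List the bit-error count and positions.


XOR: 00000000000011

2 error(s) at position(s): 12, 13


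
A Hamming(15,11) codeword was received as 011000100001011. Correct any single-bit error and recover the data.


Syndrome = 11: error at position 11

Data: 10010011011 (corrected bit 11)


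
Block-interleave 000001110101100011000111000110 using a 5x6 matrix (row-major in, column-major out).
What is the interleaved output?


Matrix:
  000001
  110101
  100011
  000111
  000110
Read columns: 011000100000000010110011111110

011000100000000010110011111110


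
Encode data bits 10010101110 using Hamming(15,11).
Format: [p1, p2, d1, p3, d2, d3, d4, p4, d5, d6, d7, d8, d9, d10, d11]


Parity bits: p1=1, p2=0, p3=0, p4=0

101000100101110


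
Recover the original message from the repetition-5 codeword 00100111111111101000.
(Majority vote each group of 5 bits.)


Groups: 00100, 11111, 11111, 01000
Majority votes: 0110

0110


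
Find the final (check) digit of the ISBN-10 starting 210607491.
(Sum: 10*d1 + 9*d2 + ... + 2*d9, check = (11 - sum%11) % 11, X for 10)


Weighted sum: 151
151 mod 11 = 8

Check digit: 3


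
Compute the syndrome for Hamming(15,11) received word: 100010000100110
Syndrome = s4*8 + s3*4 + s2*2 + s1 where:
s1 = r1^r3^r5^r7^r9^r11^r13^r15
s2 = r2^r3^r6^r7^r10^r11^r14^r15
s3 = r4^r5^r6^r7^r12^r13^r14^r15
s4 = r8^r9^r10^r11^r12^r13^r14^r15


s1=1, s2=0, s3=1, s4=1

Syndrome = 13 (error at position 13)


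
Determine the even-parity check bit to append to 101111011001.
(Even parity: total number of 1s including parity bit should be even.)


Number of 1s in data: 8
Parity bit: 0

0


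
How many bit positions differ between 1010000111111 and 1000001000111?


XOR: 0010001111000
Count of 1s: 5

5


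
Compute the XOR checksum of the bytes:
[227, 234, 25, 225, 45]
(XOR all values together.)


XOR chain: 227 ^ 234 ^ 25 ^ 225 ^ 45 = 220

220


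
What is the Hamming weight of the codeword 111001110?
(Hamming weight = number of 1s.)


Counting 1s in 111001110

6


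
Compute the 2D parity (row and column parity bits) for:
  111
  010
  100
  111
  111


Row parities: 11111
Column parities: 001

Row P: 11111, Col P: 001, Corner: 1


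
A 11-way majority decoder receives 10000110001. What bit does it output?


Ones: 4 out of 11
Threshold: 6

0 (4/11 voted 1)


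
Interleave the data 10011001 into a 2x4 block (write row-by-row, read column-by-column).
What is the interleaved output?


Matrix:
  1001
  1001
Read columns: 11000011

11000011


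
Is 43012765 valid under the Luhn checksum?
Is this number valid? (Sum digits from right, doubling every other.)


Luhn sum = 31
31 mod 10 = 1

Invalid (Luhn sum mod 10 = 1)


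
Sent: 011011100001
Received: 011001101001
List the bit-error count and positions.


XOR: 000010001000

2 error(s) at position(s): 4, 8


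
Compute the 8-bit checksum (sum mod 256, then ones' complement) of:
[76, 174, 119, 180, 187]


Sum = 736 mod 256 = 224
Complement = 31

31


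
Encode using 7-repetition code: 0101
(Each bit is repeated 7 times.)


Each bit -> 7 copies

0000000111111100000001111111


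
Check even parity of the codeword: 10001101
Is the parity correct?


Number of 1s: 4

Yes, parity is correct (4 ones)


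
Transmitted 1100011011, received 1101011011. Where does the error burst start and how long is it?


XOR: 0001000000

Burst at position 3, length 1


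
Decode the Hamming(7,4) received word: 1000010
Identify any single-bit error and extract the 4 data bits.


Syndrome = 7: error at position 7

Data: 0011 (corrected bit 7)


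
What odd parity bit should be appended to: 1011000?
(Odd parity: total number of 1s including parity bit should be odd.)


Number of 1s in data: 3
Parity bit: 0

0


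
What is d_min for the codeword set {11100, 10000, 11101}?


Comparing all pairs, minimum distance: 1
Can detect 0 errors, correct 0 errors

1


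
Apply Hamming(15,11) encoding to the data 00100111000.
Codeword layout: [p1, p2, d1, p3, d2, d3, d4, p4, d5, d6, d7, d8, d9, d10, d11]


Parity bits: p1=1, p2=1, p3=0, p4=1

110001010111000


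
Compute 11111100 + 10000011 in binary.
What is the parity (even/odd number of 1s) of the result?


11111100 = 252
10000011 = 131
Sum = 383 = 101111111
1s count = 8

even parity (8 ones in 101111111)


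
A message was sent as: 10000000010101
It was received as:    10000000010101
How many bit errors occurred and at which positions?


XOR: 00000000000000

0 errors (received matches sent)


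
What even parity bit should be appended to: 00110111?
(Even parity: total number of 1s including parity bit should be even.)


Number of 1s in data: 5
Parity bit: 1

1


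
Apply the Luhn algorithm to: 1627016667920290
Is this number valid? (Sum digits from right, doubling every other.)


Luhn sum = 61
61 mod 10 = 1

Invalid (Luhn sum mod 10 = 1)


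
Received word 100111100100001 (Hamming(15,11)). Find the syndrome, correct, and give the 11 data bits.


Syndrome = 4: error at position 4

Data: 01110100001 (corrected bit 4)


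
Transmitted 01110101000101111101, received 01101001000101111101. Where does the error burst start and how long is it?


XOR: 00011100000000000000

Burst at position 3, length 3


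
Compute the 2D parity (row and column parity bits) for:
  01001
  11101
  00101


Row parities: 000
Column parities: 10001

Row P: 000, Col P: 10001, Corner: 0


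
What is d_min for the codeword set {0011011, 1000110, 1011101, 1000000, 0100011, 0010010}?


Comparing all pairs, minimum distance: 2
Can detect 1 errors, correct 0 errors

2


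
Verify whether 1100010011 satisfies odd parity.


Number of 1s: 5

Yes, parity is correct (5 ones)


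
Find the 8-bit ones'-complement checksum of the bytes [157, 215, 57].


Sum = 429 mod 256 = 173
Complement = 82

82


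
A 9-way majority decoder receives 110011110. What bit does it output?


Ones: 6 out of 9
Threshold: 5

1 (6/9 voted 1)


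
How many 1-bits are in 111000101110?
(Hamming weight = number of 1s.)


Counting 1s in 111000101110

7


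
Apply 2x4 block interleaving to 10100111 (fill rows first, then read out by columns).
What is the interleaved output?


Matrix:
  1010
  0111
Read columns: 10011101

10011101


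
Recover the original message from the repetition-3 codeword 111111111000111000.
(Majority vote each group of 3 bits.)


Groups: 111, 111, 111, 000, 111, 000
Majority votes: 111010

111010


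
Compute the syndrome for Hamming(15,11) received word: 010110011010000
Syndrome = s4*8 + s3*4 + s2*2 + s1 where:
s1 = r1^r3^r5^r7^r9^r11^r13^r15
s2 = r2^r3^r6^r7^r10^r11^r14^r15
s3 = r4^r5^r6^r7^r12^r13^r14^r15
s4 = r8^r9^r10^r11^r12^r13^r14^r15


s1=1, s2=0, s3=0, s4=1

Syndrome = 9 (error at position 9)


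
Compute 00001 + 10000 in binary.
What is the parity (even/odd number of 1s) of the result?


00001 = 1
10000 = 16
Sum = 17 = 10001
1s count = 2

even parity (2 ones in 10001)


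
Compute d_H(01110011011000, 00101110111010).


XOR: 01011101100010
Count of 1s: 7

7


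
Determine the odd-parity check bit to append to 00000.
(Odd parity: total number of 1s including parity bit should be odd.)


Number of 1s in data: 0
Parity bit: 1

1


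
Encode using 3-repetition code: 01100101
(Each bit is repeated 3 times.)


Each bit -> 3 copies

000111111000000111000111


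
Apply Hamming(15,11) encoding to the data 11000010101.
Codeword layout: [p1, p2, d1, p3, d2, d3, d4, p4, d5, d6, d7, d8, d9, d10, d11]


Parity bits: p1=1, p2=1, p3=1, p4=1

111110010010101


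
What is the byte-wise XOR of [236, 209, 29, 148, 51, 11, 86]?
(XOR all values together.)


XOR chain: 236 ^ 209 ^ 29 ^ 148 ^ 51 ^ 11 ^ 86 = 218

218


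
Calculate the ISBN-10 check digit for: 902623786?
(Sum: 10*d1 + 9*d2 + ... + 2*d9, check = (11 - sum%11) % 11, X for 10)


Weighted sum: 239
239 mod 11 = 8

Check digit: 3


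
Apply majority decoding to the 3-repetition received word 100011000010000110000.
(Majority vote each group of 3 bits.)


Groups: 100, 011, 000, 010, 000, 110, 000
Majority votes: 0100010

0100010


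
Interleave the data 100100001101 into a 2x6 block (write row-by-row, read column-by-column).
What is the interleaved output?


Matrix:
  100100
  001101
Read columns: 100001110001

100001110001


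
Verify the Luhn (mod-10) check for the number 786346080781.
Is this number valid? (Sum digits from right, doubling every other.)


Luhn sum = 56
56 mod 10 = 6

Invalid (Luhn sum mod 10 = 6)


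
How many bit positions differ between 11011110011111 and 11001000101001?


XOR: 00010110110110
Count of 1s: 7

7


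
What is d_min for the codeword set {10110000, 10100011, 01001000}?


Comparing all pairs, minimum distance: 3
Can detect 2 errors, correct 1 errors

3


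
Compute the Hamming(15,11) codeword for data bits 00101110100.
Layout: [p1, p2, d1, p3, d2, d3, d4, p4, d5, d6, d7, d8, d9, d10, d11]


Parity bits: p1=1, p2=1, p3=0, p4=0

110001001110100


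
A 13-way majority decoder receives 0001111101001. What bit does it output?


Ones: 7 out of 13
Threshold: 7

1 (7/13 voted 1)


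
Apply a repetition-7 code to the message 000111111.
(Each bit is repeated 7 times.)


Each bit -> 7 copies

000000000000000000000111111111111111111111111111111111111111111


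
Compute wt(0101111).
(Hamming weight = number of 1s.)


Counting 1s in 0101111

5


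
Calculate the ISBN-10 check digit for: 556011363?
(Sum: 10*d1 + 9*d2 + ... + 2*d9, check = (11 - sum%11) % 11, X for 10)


Weighted sum: 190
190 mod 11 = 3

Check digit: 8


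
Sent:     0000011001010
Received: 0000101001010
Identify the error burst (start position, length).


XOR: 0000110000000

Burst at position 4, length 2


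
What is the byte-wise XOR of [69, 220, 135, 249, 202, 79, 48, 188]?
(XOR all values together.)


XOR chain: 69 ^ 220 ^ 135 ^ 249 ^ 202 ^ 79 ^ 48 ^ 188 = 238

238


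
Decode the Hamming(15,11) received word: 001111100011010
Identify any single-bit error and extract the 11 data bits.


Syndrome = 10: error at position 10

Data: 11110111010 (corrected bit 10)


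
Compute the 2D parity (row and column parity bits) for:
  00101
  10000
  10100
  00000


Row parities: 0100
Column parities: 00001

Row P: 0100, Col P: 00001, Corner: 1


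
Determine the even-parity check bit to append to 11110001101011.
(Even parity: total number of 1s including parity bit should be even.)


Number of 1s in data: 9
Parity bit: 1

1


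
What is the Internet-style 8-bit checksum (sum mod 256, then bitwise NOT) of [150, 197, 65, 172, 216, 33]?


Sum = 833 mod 256 = 65
Complement = 190

190


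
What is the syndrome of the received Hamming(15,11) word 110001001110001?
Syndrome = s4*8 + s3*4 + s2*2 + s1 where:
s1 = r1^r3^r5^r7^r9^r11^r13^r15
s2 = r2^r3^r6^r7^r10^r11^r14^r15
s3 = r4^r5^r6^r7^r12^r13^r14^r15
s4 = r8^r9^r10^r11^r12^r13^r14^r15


s1=0, s2=1, s3=0, s4=0

Syndrome = 2 (error at position 2)


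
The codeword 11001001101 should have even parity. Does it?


Number of 1s: 6

Yes, parity is correct (6 ones)


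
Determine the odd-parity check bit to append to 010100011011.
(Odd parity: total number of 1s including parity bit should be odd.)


Number of 1s in data: 6
Parity bit: 1

1


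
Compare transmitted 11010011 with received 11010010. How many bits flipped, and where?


XOR: 00000001

1 error(s) at position(s): 7


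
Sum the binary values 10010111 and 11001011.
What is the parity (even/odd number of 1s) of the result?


10010111 = 151
11001011 = 203
Sum = 354 = 101100010
1s count = 4

even parity (4 ones in 101100010)


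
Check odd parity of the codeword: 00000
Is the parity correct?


Number of 1s: 0

No, parity error (0 ones)


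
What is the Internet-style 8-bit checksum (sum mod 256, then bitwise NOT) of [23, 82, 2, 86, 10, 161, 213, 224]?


Sum = 801 mod 256 = 33
Complement = 222

222


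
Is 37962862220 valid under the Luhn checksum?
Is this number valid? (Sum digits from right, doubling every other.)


Luhn sum = 45
45 mod 10 = 5

Invalid (Luhn sum mod 10 = 5)


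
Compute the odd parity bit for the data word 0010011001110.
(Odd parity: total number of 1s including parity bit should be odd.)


Number of 1s in data: 6
Parity bit: 1

1


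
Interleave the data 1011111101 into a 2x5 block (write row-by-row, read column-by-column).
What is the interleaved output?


Matrix:
  10111
  11101
Read columns: 1101111011

1101111011


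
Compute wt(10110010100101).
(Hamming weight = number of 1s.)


Counting 1s in 10110010100101

7


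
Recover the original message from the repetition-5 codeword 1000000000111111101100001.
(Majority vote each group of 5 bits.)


Groups: 10000, 00000, 11111, 11011, 00001
Majority votes: 00110

00110


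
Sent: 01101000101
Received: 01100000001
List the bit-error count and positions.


XOR: 00001000100

2 error(s) at position(s): 4, 8


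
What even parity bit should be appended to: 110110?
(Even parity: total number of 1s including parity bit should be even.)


Number of 1s in data: 4
Parity bit: 0

0


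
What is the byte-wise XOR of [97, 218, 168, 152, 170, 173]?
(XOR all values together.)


XOR chain: 97 ^ 218 ^ 168 ^ 152 ^ 170 ^ 173 = 140

140


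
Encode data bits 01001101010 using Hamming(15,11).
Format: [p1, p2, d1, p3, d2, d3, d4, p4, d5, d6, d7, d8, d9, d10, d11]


Parity bits: p1=0, p2=0, p3=1, p4=0

000110001101010


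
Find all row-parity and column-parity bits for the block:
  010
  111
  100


Row parities: 111
Column parities: 001

Row P: 111, Col P: 001, Corner: 1


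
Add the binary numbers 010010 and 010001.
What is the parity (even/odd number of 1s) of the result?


010010 = 18
010001 = 17
Sum = 35 = 100011
1s count = 3

odd parity (3 ones in 100011)


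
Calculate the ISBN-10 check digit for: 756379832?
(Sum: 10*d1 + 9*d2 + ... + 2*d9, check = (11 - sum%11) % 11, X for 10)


Weighted sum: 316
316 mod 11 = 8

Check digit: 3


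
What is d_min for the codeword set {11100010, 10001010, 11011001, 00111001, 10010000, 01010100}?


Comparing all pairs, minimum distance: 3
Can detect 2 errors, correct 1 errors

3


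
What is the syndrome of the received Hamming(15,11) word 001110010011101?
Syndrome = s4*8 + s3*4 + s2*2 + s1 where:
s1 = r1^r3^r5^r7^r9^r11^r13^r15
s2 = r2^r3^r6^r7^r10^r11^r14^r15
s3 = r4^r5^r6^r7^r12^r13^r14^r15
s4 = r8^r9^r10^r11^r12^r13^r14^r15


s1=1, s2=1, s3=1, s4=1

Syndrome = 15 (error at position 15)


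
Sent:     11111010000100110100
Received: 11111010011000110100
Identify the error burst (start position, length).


XOR: 00000000011100000000

Burst at position 9, length 3


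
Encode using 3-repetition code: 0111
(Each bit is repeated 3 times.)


Each bit -> 3 copies

000111111111


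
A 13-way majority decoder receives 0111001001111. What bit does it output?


Ones: 8 out of 13
Threshold: 7

1 (8/13 voted 1)


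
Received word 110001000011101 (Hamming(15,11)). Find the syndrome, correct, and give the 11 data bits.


Syndrome = 0: no error detected

Data: 00100011101 (no errors)


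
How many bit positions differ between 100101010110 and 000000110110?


XOR: 100101100000
Count of 1s: 4

4


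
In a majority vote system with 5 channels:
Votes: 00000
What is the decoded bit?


Ones: 0 out of 5
Threshold: 3

0 (0/5 voted 1)


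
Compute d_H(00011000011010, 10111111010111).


XOR: 10100111001101
Count of 1s: 8

8


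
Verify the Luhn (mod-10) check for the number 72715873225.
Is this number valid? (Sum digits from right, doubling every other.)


Luhn sum = 56
56 mod 10 = 6

Invalid (Luhn sum mod 10 = 6)


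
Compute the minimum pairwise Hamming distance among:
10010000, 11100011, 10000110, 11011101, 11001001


Comparing all pairs, minimum distance: 2
Can detect 1 errors, correct 0 errors

2


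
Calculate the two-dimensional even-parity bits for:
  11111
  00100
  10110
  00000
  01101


Row parities: 11101
Column parities: 00000

Row P: 11101, Col P: 00000, Corner: 0


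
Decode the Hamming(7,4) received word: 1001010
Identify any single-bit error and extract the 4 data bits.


Syndrome = 3: error at position 3

Data: 1010 (corrected bit 3)


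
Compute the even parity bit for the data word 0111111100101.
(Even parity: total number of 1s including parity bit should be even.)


Number of 1s in data: 9
Parity bit: 1

1


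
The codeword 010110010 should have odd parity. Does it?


Number of 1s: 4

No, parity error (4 ones)


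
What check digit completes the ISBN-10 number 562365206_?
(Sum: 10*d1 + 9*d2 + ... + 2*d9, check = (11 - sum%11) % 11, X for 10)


Weighted sum: 222
222 mod 11 = 2

Check digit: 9


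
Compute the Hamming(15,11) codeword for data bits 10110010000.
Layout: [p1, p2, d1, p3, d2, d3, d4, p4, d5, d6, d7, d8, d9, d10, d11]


Parity bits: p1=1, p2=0, p3=0, p4=1

101001110010000


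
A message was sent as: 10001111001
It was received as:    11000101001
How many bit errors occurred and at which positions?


XOR: 01001010000

3 error(s) at position(s): 1, 4, 6


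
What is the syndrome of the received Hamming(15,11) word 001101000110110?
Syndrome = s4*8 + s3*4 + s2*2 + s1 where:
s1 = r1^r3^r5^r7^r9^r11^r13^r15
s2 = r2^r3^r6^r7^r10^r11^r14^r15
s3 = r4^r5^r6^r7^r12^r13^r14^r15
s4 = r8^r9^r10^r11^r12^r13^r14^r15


s1=1, s2=1, s3=0, s4=0

Syndrome = 3 (error at position 3)


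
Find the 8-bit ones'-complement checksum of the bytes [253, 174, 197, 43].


Sum = 667 mod 256 = 155
Complement = 100

100


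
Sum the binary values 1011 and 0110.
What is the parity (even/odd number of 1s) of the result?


1011 = 11
0110 = 6
Sum = 17 = 10001
1s count = 2

even parity (2 ones in 10001)


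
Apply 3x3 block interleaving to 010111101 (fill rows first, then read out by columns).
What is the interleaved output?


Matrix:
  010
  111
  101
Read columns: 011110011

011110011


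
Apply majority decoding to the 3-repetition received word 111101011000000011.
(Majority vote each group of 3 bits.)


Groups: 111, 101, 011, 000, 000, 011
Majority votes: 111001

111001


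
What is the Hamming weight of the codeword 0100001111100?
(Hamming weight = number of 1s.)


Counting 1s in 0100001111100

6


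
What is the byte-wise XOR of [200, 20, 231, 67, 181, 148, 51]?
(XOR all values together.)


XOR chain: 200 ^ 20 ^ 231 ^ 67 ^ 181 ^ 148 ^ 51 = 106

106


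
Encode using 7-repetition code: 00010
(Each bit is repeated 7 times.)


Each bit -> 7 copies

00000000000000000000011111110000000


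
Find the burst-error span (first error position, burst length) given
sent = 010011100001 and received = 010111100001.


XOR: 000100000000

Burst at position 3, length 1


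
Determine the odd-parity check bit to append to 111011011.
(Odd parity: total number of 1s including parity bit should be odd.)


Number of 1s in data: 7
Parity bit: 0

0


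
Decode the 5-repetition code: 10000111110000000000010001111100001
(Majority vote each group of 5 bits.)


Groups: 10000, 11111, 00000, 00000, 01000, 11111, 00001
Majority votes: 0100010

0100010


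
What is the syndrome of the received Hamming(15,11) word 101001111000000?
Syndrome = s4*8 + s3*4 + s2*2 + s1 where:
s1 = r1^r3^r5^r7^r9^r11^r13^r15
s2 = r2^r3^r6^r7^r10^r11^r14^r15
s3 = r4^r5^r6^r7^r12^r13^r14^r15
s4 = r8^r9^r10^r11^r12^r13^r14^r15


s1=0, s2=1, s3=0, s4=0

Syndrome = 2 (error at position 2)


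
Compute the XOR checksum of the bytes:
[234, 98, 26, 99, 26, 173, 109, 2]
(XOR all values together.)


XOR chain: 234 ^ 98 ^ 26 ^ 99 ^ 26 ^ 173 ^ 109 ^ 2 = 41

41


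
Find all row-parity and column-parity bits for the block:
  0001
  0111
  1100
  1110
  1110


Row parities: 11011
Column parities: 1010

Row P: 11011, Col P: 1010, Corner: 0


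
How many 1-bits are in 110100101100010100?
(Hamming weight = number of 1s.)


Counting 1s in 110100101100010100

8


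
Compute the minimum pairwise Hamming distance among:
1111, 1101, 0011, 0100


Comparing all pairs, minimum distance: 1
Can detect 0 errors, correct 0 errors

1


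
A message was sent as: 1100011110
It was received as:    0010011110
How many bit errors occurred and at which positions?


XOR: 1110000000

3 error(s) at position(s): 0, 1, 2


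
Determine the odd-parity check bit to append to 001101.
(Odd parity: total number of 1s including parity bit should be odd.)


Number of 1s in data: 3
Parity bit: 0

0


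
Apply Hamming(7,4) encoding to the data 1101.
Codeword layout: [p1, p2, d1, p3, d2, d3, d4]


Parity bits: p1=1, p2=0, p3=0

1010101


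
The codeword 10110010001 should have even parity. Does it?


Number of 1s: 5

No, parity error (5 ones)


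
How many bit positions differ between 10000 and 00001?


XOR: 10001
Count of 1s: 2

2


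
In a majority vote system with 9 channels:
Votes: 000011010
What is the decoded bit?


Ones: 3 out of 9
Threshold: 5

0 (3/9 voted 1)


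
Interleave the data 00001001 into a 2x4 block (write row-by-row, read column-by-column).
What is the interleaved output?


Matrix:
  0000
  1001
Read columns: 01000001

01000001


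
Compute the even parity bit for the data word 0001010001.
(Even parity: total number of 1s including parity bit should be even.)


Number of 1s in data: 3
Parity bit: 1

1


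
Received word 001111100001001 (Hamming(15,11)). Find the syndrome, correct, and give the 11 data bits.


Syndrome = 0: no error detected

Data: 11110001001 (no errors)


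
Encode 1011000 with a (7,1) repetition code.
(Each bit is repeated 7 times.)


Each bit -> 7 copies

1111111000000011111111111111000000000000000000000


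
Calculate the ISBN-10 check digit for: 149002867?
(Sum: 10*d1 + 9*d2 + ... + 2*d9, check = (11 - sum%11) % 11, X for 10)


Weighted sum: 192
192 mod 11 = 5

Check digit: 6


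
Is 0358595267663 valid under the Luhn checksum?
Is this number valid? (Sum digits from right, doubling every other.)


Luhn sum = 64
64 mod 10 = 4

Invalid (Luhn sum mod 10 = 4)


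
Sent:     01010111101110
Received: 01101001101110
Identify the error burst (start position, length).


XOR: 00111110000000

Burst at position 2, length 5


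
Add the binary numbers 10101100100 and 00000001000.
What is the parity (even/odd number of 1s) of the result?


10101100100 = 1380
00000001000 = 8
Sum = 1388 = 10101101100
1s count = 6

even parity (6 ones in 10101101100)


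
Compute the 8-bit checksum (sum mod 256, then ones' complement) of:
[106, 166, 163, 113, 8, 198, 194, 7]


Sum = 955 mod 256 = 187
Complement = 68

68


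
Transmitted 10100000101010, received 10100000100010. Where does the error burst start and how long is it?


XOR: 00000000001000

Burst at position 10, length 1


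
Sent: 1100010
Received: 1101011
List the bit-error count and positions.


XOR: 0001001

2 error(s) at position(s): 3, 6


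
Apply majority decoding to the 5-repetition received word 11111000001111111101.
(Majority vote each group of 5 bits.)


Groups: 11111, 00000, 11111, 11101
Majority votes: 1011

1011


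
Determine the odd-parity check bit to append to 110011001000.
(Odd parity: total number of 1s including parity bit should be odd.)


Number of 1s in data: 5
Parity bit: 0

0


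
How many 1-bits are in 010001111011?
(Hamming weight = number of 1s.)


Counting 1s in 010001111011

7
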